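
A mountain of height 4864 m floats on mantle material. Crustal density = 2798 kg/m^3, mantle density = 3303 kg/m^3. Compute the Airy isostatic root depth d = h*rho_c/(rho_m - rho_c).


rho_m - rho_c = 3303 - 2798 = 505
d = 4864 * 2798 / 505
= 13609472 / 505
= 26949.45 m

26949.45


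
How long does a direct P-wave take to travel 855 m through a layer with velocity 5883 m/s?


t = x / V
= 855 / 5883
= 0.1453 s

0.1453


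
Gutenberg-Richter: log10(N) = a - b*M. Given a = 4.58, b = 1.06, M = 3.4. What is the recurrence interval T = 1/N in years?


log10(N) = 4.58 - 1.06*3.4 = 0.976
N = 10^0.976 = 9.462372
T = 1/N = 1/9.462372 = 0.1057 years

0.1057


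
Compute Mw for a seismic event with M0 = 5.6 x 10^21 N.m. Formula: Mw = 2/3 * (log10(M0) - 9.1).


log10(M0) = log10(5.6 x 10^21) = 21.7482
Mw = 2/3 * (21.7482 - 9.1)
= 2/3 * 12.6482
= 8.43

8.43


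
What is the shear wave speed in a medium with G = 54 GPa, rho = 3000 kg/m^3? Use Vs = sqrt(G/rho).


Convert G to Pa: G = 54e9 Pa
Compute G/rho = 54e9 / 3000 = 18000000.0
Vs = sqrt(18000000.0) = 4242.64 m/s

4242.64


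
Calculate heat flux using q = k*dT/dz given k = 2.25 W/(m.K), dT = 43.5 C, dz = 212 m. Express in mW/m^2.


q = k * dT / dz * 1000
= 2.25 * 43.5 / 212 * 1000
= 0.461675 * 1000
= 461.6745 mW/m^2

461.6745


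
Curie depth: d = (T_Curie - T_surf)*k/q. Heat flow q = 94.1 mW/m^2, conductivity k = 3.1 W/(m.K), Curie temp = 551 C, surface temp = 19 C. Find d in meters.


T_Curie - T_surf = 551 - 19 = 532 C
Convert q to W/m^2: 94.1 mW/m^2 = 0.0941 W/m^2
d = 532 * 3.1 / 0.0941 = 17526.04 m

17526.04


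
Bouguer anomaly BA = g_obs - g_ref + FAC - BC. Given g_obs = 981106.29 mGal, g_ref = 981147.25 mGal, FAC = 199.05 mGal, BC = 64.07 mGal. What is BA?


BA = g_obs - g_ref + FAC - BC
= 981106.29 - 981147.25 + 199.05 - 64.07
= 94.02 mGal

94.02


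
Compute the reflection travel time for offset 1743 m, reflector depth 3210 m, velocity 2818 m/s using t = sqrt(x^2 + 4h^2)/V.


x^2 + 4h^2 = 1743^2 + 4*3210^2 = 3038049 + 41216400 = 44254449
sqrt(44254449) = 6652.4017
t = 6652.4017 / 2818 = 2.3607 s

2.3607


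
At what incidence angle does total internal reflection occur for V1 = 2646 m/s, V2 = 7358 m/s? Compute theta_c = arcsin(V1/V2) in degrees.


V1/V2 = 2646/7358 = 0.359609
theta_c = arcsin(0.359609) = 21.0762 degrees

21.0762


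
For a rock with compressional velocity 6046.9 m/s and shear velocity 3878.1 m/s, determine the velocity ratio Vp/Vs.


Vp/Vs = 6046.9 / 3878.1
= 1.5592

1.5592


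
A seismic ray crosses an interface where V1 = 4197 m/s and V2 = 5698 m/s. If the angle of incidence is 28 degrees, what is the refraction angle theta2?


sin(theta1) = sin(28 deg) = 0.469472
sin(theta2) = V2/V1 * sin(theta1) = 5698/4197 * 0.469472 = 0.637372
theta2 = arcsin(0.637372) = 39.5961 degrees

39.5961


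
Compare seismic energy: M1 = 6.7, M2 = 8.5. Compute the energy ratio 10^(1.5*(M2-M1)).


M2 - M1 = 8.5 - 6.7 = 1.8
1.5 * 1.8 = 2.7
ratio = 10^2.7 = 501.19

501.19


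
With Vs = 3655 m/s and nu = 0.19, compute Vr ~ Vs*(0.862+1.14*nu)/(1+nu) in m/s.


Numerator factor = 0.862 + 1.14*0.19 = 1.0786
Denominator = 1 + 0.19 = 1.19
Vr = 3655 * 1.0786 / 1.19 = 3312.84 m/s

3312.84


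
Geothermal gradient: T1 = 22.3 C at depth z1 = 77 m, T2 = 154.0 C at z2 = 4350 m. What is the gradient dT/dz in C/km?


dT = 154.0 - 22.3 = 131.7 C
dz = 4350 - 77 = 4273 m
gradient = dT/dz * 1000 = 131.7/4273 * 1000 = 30.8214 C/km

30.8214


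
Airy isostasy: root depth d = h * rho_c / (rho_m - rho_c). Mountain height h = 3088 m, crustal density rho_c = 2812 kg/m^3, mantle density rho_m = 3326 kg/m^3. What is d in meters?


rho_m - rho_c = 3326 - 2812 = 514
d = 3088 * 2812 / 514
= 8683456 / 514
= 16893.88 m

16893.88


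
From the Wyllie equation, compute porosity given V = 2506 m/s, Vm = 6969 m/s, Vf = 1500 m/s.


1/V - 1/Vm = 1/2506 - 1/6969 = 0.00025555
1/Vf - 1/Vm = 1/1500 - 1/6969 = 0.00052317
phi = 0.00025555 / 0.00052317 = 0.4885

0.4885


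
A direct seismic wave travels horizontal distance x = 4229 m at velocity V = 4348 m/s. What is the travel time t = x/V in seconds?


t = x / V
= 4229 / 4348
= 0.9726 s

0.9726


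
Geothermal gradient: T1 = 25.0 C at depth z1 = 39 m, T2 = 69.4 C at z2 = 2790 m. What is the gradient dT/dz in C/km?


dT = 69.4 - 25.0 = 44.4 C
dz = 2790 - 39 = 2751 m
gradient = dT/dz * 1000 = 44.4/2751 * 1000 = 16.1396 C/km

16.1396


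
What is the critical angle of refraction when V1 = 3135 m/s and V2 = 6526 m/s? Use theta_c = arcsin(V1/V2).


V1/V2 = 3135/6526 = 0.480386
theta_c = arcsin(0.480386) = 28.7106 degrees

28.7106


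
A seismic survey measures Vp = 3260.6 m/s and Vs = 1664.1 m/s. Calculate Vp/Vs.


Vp/Vs = 3260.6 / 1664.1
= 1.9594

1.9594


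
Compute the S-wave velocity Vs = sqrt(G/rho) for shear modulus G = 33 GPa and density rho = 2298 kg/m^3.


Convert G to Pa: G = 33e9 Pa
Compute G/rho = 33e9 / 2298 = 14360313.3159
Vs = sqrt(14360313.3159) = 3789.5 m/s

3789.5


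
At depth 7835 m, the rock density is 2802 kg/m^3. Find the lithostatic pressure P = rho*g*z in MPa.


P = rho * g * z / 1e6
= 2802 * 9.81 * 7835 / 1e6
= 215365502.7 / 1e6
= 215.3655 MPa

215.3655


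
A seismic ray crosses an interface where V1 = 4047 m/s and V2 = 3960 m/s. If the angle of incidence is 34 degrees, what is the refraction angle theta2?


sin(theta1) = sin(34 deg) = 0.559193
sin(theta2) = V2/V1 * sin(theta1) = 3960/4047 * 0.559193 = 0.547172
theta2 = arcsin(0.547172) = 33.1732 degrees

33.1732


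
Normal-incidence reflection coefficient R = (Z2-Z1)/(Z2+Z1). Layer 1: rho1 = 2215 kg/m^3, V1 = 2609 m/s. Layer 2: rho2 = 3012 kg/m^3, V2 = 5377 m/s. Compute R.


Z1 = 2215 * 2609 = 5778935
Z2 = 3012 * 5377 = 16195524
R = (16195524 - 5778935) / (16195524 + 5778935) = 10416589 / 21974459 = 0.474

0.474


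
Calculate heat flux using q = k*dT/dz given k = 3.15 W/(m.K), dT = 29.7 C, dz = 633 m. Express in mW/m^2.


q = k * dT / dz * 1000
= 3.15 * 29.7 / 633 * 1000
= 0.147796 * 1000
= 147.7962 mW/m^2

147.7962


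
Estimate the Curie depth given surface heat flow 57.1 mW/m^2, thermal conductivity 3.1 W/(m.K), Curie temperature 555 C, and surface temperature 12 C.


T_Curie - T_surf = 555 - 12 = 543 C
Convert q to W/m^2: 57.1 mW/m^2 = 0.0571 W/m^2
d = 543 * 3.1 / 0.0571 = 29479.86 m

29479.86


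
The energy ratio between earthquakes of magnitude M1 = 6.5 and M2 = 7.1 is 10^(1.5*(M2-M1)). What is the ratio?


M2 - M1 = 7.1 - 6.5 = 0.6
1.5 * 0.6 = 0.9
ratio = 10^0.9 = 7.94

7.94


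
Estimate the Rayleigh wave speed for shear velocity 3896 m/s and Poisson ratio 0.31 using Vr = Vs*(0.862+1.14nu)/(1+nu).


Numerator factor = 0.862 + 1.14*0.31 = 1.2154
Denominator = 1 + 0.31 = 1.31
Vr = 3896 * 1.2154 / 1.31 = 3614.66 m/s

3614.66


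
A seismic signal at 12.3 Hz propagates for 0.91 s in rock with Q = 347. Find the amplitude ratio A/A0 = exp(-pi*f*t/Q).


pi*f*t/Q = pi*12.3*0.91/347 = 0.101337
A/A0 = exp(-0.101337) = 0.903629

0.903629


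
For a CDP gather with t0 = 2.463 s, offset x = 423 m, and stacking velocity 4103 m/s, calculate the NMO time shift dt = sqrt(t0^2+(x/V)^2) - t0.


x/Vnmo = 423/4103 = 0.103095
(x/Vnmo)^2 = 0.010629
t0^2 = 6.066369
sqrt(6.066369 + 0.010629) = 2.465157
dt = 2.465157 - 2.463 = 0.002157

0.002157


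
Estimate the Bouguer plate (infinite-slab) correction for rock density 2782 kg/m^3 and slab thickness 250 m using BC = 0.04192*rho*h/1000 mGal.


BC = 0.04192 * rho * h / 1000
= 0.04192 * 2782 * 250 / 1000
= 29.1554 mGal

29.1554


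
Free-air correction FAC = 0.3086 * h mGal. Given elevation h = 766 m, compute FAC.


FAC = 0.3086 * h
= 0.3086 * 766
= 236.3876 mGal

236.3876


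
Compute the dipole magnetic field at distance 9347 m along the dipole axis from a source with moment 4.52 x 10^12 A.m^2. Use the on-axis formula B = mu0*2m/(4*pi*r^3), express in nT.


m = 4.52 x 10^12 = 4520000000000 A.m^2
2m = 9040000000000 A.m^2
r^3 = 9347^3 = 816613824923
B = (4pi*10^-7) * 9040000000000 / (4*pi * 816613824923) * 1e9
= 11359999.035381 / 10261871972791.83 * 1e9
= 1107.0104 nT

1107.0104


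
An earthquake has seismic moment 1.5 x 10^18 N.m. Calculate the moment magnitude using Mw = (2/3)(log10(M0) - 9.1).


log10(M0) = log10(1.5 x 10^18) = 18.1761
Mw = 2/3 * (18.1761 - 9.1)
= 2/3 * 9.0761
= 6.05

6.05


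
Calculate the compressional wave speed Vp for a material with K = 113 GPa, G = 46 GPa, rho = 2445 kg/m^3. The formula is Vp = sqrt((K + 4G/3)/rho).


First compute the effective modulus:
K + 4G/3 = 113e9 + 4*46e9/3 = 174333333333.33 Pa
Then divide by density:
174333333333.33 / 2445 = 71301976.8234 Pa/(kg/m^3)
Take the square root:
Vp = sqrt(71301976.8234) = 8444.05 m/s

8444.05


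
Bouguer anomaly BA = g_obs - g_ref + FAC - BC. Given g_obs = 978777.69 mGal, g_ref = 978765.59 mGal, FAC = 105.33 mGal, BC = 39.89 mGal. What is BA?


BA = g_obs - g_ref + FAC - BC
= 978777.69 - 978765.59 + 105.33 - 39.89
= 77.54 mGal

77.54


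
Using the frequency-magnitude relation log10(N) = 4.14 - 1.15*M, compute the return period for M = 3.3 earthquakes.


log10(N) = 4.14 - 1.15*3.3 = 0.345
N = 10^0.345 = 2.213095
T = 1/N = 1/2.213095 = 0.4519 years

0.4519


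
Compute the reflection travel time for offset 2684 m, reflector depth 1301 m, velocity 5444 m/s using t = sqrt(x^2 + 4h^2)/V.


x^2 + 4h^2 = 2684^2 + 4*1301^2 = 7203856 + 6770404 = 13974260
sqrt(13974260) = 3738.2162
t = 3738.2162 / 5444 = 0.6867 s

0.6867


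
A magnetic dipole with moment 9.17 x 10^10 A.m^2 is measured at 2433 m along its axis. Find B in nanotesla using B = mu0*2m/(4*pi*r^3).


m = 9.17 x 10^10 = 91700000000 A.m^2
2m = 183400000000 A.m^2
r^3 = 2433^3 = 14402116737
B = (4pi*10^-7) * 183400000000 / (4*pi * 14402116737) * 1e9
= 230467.237067 / 180982336548.41 * 1e9
= 1273.4239 nT

1273.4239


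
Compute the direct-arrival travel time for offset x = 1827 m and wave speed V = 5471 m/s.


t = x / V
= 1827 / 5471
= 0.3339 s

0.3339


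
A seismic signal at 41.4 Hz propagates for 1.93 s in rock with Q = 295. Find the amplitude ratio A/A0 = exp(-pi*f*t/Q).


pi*f*t/Q = pi*41.4*1.93/295 = 0.850914
A/A0 = exp(-0.850914) = 0.427025

0.427025


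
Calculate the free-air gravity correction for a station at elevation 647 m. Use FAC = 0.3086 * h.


FAC = 0.3086 * h
= 0.3086 * 647
= 199.6642 mGal

199.6642


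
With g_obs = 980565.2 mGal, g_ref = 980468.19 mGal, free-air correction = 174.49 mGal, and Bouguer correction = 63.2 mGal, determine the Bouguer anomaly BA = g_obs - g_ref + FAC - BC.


BA = g_obs - g_ref + FAC - BC
= 980565.2 - 980468.19 + 174.49 - 63.2
= 208.3 mGal

208.3


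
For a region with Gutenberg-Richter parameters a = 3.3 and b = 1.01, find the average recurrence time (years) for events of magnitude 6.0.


log10(N) = 3.3 - 1.01*6.0 = -2.76
N = 10^-2.76 = 0.001738
T = 1/N = 1/0.001738 = 575.4399 years

575.4399


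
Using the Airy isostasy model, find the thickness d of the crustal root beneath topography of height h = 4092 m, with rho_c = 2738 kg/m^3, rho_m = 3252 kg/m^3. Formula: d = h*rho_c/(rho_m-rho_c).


rho_m - rho_c = 3252 - 2738 = 514
d = 4092 * 2738 / 514
= 11203896 / 514
= 21797.46 m

21797.46


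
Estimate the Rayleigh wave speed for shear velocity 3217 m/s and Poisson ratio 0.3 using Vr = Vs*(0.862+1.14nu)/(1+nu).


Numerator factor = 0.862 + 1.14*0.3 = 1.204
Denominator = 1 + 0.3 = 1.3
Vr = 3217 * 1.204 / 1.3 = 2979.44 m/s

2979.44


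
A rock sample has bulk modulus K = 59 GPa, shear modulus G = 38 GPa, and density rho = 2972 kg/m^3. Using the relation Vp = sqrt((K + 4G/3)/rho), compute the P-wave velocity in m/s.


First compute the effective modulus:
K + 4G/3 = 59e9 + 4*38e9/3 = 109666666666.67 Pa
Then divide by density:
109666666666.67 / 2972 = 36899955.1368 Pa/(kg/m^3)
Take the square root:
Vp = sqrt(36899955.1368) = 6074.53 m/s

6074.53


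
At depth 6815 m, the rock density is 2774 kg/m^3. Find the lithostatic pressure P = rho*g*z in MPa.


P = rho * g * z / 1e6
= 2774 * 9.81 * 6815 / 1e6
= 185456186.1 / 1e6
= 185.4562 MPa

185.4562


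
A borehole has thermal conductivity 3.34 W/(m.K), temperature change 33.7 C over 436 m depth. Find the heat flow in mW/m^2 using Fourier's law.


q = k * dT / dz * 1000
= 3.34 * 33.7 / 436 * 1000
= 0.258161 * 1000
= 258.1606 mW/m^2

258.1606


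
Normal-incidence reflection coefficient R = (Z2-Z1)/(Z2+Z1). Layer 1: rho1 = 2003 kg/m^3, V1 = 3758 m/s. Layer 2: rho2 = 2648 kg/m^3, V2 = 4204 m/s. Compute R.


Z1 = 2003 * 3758 = 7527274
Z2 = 2648 * 4204 = 11132192
R = (11132192 - 7527274) / (11132192 + 7527274) = 3604918 / 18659466 = 0.1932

0.1932


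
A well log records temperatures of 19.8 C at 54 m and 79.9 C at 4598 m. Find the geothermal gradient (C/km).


dT = 79.9 - 19.8 = 60.1 C
dz = 4598 - 54 = 4544 m
gradient = dT/dz * 1000 = 60.1/4544 * 1000 = 13.2262 C/km

13.2262


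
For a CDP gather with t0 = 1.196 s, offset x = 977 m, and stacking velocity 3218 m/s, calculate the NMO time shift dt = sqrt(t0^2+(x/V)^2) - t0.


x/Vnmo = 977/3218 = 0.303605
(x/Vnmo)^2 = 0.092176
t0^2 = 1.430416
sqrt(1.430416 + 0.092176) = 1.233933
dt = 1.233933 - 1.196 = 0.037933

0.037933


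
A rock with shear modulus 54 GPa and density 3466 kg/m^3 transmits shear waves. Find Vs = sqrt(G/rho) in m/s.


Convert G to Pa: G = 54e9 Pa
Compute G/rho = 54e9 / 3466 = 15579919.2152
Vs = sqrt(15579919.2152) = 3947.14 m/s

3947.14


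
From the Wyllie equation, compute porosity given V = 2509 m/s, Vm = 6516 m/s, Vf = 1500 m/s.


1/V - 1/Vm = 1/2509 - 1/6516 = 0.0002451
1/Vf - 1/Vm = 1/1500 - 1/6516 = 0.0005132
phi = 0.0002451 / 0.0005132 = 0.4776

0.4776


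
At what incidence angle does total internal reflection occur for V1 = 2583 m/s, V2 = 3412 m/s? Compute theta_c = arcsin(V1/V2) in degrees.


V1/V2 = 2583/3412 = 0.757034
theta_c = arcsin(0.757034) = 49.2034 degrees

49.2034


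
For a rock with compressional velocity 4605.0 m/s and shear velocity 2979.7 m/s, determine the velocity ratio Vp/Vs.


Vp/Vs = 4605.0 / 2979.7
= 1.5455

1.5455


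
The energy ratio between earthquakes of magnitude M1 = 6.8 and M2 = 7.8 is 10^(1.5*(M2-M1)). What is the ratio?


M2 - M1 = 7.8 - 6.8 = 1.0
1.5 * 1.0 = 1.5
ratio = 10^1.5 = 31.62

31.62


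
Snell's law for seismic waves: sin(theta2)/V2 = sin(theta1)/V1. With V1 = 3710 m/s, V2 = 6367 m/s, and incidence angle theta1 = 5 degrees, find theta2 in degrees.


sin(theta1) = sin(5 deg) = 0.087156
sin(theta2) = V2/V1 * sin(theta1) = 6367/3710 * 0.087156 = 0.149574
theta2 = arcsin(0.149574) = 8.6023 degrees

8.6023


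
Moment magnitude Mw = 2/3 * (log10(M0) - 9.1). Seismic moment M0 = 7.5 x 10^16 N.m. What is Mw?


log10(M0) = log10(7.5 x 10^16) = 16.8751
Mw = 2/3 * (16.8751 - 9.1)
= 2/3 * 7.7751
= 5.18

5.18


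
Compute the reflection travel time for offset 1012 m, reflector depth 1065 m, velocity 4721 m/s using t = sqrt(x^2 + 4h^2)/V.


x^2 + 4h^2 = 1012^2 + 4*1065^2 = 1024144 + 4536900 = 5561044
sqrt(5561044) = 2358.1866
t = 2358.1866 / 4721 = 0.4995 s

0.4995


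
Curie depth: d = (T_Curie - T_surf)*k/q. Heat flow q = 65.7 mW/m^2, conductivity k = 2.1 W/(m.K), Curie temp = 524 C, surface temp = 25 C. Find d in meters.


T_Curie - T_surf = 524 - 25 = 499 C
Convert q to W/m^2: 65.7 mW/m^2 = 0.0657 W/m^2
d = 499 * 2.1 / 0.0657 = 15949.77 m

15949.77


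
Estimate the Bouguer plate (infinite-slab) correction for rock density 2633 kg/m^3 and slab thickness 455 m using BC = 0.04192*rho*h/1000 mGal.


BC = 0.04192 * rho * h / 1000
= 0.04192 * 2633 * 455 / 1000
= 50.2208 mGal

50.2208


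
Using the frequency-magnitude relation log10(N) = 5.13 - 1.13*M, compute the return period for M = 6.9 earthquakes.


log10(N) = 5.13 - 1.13*6.9 = -2.667
N = 10^-2.667 = 0.002153
T = 1/N = 1/0.002153 = 464.5153 years

464.5153


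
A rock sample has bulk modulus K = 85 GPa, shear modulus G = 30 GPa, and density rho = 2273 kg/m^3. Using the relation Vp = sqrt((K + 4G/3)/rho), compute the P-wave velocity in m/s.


First compute the effective modulus:
K + 4G/3 = 85e9 + 4*30e9/3 = 125000000000.0 Pa
Then divide by density:
125000000000.0 / 2273 = 54993400.7919 Pa/(kg/m^3)
Take the square root:
Vp = sqrt(54993400.7919) = 7415.75 m/s

7415.75


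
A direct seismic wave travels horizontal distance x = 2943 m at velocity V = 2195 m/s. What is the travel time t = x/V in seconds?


t = x / V
= 2943 / 2195
= 1.3408 s

1.3408


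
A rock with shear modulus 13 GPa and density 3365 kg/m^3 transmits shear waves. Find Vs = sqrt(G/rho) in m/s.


Convert G to Pa: G = 13e9 Pa
Compute G/rho = 13e9 / 3365 = 3863298.6627
Vs = sqrt(3863298.6627) = 1965.53 m/s

1965.53


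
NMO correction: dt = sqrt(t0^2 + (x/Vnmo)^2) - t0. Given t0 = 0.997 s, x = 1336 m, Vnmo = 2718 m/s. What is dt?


x/Vnmo = 1336/2718 = 0.491538
(x/Vnmo)^2 = 0.24161
t0^2 = 0.994009
sqrt(0.994009 + 0.24161) = 1.111584
dt = 1.111584 - 0.997 = 0.114584

0.114584


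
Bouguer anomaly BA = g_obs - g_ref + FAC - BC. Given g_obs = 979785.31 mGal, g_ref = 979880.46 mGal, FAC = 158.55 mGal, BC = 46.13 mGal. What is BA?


BA = g_obs - g_ref + FAC - BC
= 979785.31 - 979880.46 + 158.55 - 46.13
= 17.27 mGal

17.27


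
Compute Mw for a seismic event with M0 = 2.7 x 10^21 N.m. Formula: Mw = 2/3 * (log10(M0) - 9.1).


log10(M0) = log10(2.7 x 10^21) = 21.4314
Mw = 2/3 * (21.4314 - 9.1)
= 2/3 * 12.3314
= 8.22

8.22


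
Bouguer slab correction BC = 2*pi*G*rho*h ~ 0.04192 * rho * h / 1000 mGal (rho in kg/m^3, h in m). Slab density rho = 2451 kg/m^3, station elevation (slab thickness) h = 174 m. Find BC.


BC = 0.04192 * rho * h / 1000
= 0.04192 * 2451 * 174 / 1000
= 17.8778 mGal

17.8778


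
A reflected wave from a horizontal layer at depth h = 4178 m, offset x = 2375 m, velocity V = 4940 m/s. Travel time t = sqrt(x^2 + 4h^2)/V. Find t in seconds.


x^2 + 4h^2 = 2375^2 + 4*4178^2 = 5640625 + 69822736 = 75463361
sqrt(75463361) = 8686.965
t = 8686.965 / 4940 = 1.7585 s

1.7585


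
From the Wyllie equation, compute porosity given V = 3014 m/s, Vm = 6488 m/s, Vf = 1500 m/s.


1/V - 1/Vm = 1/3014 - 1/6488 = 0.00017765
1/Vf - 1/Vm = 1/1500 - 1/6488 = 0.00051254
phi = 0.00017765 / 0.00051254 = 0.3466

0.3466


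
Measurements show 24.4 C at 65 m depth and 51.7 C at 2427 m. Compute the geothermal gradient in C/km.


dT = 51.7 - 24.4 = 27.3 C
dz = 2427 - 65 = 2362 m
gradient = dT/dz * 1000 = 27.3/2362 * 1000 = 11.558 C/km

11.558


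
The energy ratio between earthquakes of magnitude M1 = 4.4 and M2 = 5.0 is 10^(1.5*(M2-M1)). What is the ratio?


M2 - M1 = 5.0 - 4.4 = 0.6
1.5 * 0.6 = 0.9
ratio = 10^0.9 = 7.94

7.94


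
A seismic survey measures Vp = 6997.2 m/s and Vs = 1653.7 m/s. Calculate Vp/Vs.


Vp/Vs = 6997.2 / 1653.7
= 4.2312

4.2312


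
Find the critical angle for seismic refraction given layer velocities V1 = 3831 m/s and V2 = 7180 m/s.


V1/V2 = 3831/7180 = 0.533565
theta_c = arcsin(0.533565) = 32.2467 degrees

32.2467


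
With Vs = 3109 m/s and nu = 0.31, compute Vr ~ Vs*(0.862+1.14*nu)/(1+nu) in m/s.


Numerator factor = 0.862 + 1.14*0.31 = 1.2154
Denominator = 1 + 0.31 = 1.31
Vr = 3109 * 1.2154 / 1.31 = 2884.49 m/s

2884.49


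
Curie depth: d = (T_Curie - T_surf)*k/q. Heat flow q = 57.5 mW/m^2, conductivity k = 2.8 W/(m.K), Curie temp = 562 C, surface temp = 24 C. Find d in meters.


T_Curie - T_surf = 562 - 24 = 538 C
Convert q to W/m^2: 57.5 mW/m^2 = 0.0575 W/m^2
d = 538 * 2.8 / 0.0575 = 26198.26 m

26198.26


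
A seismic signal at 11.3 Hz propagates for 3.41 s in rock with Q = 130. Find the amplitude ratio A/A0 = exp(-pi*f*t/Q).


pi*f*t/Q = pi*11.3*3.41/130 = 0.931192
A/A0 = exp(-0.931192) = 0.394084

0.394084


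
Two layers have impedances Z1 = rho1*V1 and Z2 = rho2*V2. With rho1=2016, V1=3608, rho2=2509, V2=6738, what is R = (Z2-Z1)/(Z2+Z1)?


Z1 = 2016 * 3608 = 7273728
Z2 = 2509 * 6738 = 16905642
R = (16905642 - 7273728) / (16905642 + 7273728) = 9631914 / 24179370 = 0.3984

0.3984


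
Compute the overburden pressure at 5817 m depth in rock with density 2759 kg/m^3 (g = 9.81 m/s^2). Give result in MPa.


P = rho * g * z / 1e6
= 2759 * 9.81 * 5817 / 1e6
= 157441700.43 / 1e6
= 157.4417 MPa

157.4417


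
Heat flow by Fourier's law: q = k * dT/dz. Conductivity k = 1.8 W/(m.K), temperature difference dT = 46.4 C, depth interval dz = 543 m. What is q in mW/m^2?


q = k * dT / dz * 1000
= 1.8 * 46.4 / 543 * 1000
= 0.153812 * 1000
= 153.8122 mW/m^2

153.8122


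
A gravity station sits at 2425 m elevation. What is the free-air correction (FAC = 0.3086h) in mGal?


FAC = 0.3086 * h
= 0.3086 * 2425
= 748.355 mGal

748.355


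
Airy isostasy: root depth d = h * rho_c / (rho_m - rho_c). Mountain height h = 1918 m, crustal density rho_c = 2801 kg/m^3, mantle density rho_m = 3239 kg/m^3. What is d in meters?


rho_m - rho_c = 3239 - 2801 = 438
d = 1918 * 2801 / 438
= 5372318 / 438
= 12265.57 m

12265.57


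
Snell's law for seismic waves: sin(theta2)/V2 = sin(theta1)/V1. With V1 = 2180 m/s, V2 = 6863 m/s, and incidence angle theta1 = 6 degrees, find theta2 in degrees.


sin(theta1) = sin(6 deg) = 0.104528
sin(theta2) = V2/V1 * sin(theta1) = 6863/2180 * 0.104528 = 0.329073
theta2 = arcsin(0.329073) = 19.2125 degrees

19.2125


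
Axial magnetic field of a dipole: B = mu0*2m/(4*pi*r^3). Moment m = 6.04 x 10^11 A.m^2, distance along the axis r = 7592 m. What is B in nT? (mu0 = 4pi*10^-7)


m = 6.04 x 10^11 = 604000000000 A.m^2
2m = 1208000000000 A.m^2
r^3 = 7592^3 = 437591218688
B = (4pi*10^-7) * 1208000000000 / (4*pi * 437591218688) * 1e9
= 1518017.570215 / 5498933431622.5 * 1e9
= 276.0567 nT

276.0567


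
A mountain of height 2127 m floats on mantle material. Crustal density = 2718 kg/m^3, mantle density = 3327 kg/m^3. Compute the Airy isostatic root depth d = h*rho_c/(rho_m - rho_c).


rho_m - rho_c = 3327 - 2718 = 609
d = 2127 * 2718 / 609
= 5781186 / 609
= 9492.92 m

9492.92


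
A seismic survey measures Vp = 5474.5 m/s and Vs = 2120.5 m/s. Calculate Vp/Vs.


Vp/Vs = 5474.5 / 2120.5
= 2.5817

2.5817


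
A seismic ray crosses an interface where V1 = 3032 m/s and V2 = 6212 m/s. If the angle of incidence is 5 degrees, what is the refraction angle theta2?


sin(theta1) = sin(5 deg) = 0.087156
sin(theta2) = V2/V1 * sin(theta1) = 6212/3032 * 0.087156 = 0.178566
theta2 = arcsin(0.178566) = 10.2862 degrees

10.2862


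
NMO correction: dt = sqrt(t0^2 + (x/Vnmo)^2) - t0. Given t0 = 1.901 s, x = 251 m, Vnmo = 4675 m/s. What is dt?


x/Vnmo = 251/4675 = 0.05369
(x/Vnmo)^2 = 0.002883
t0^2 = 3.613801
sqrt(3.613801 + 0.002883) = 1.901758
dt = 1.901758 - 1.901 = 0.000758

7.580000e-04


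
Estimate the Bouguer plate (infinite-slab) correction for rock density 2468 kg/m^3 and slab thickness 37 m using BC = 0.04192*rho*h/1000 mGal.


BC = 0.04192 * rho * h / 1000
= 0.04192 * 2468 * 37 / 1000
= 3.828 mGal

3.828


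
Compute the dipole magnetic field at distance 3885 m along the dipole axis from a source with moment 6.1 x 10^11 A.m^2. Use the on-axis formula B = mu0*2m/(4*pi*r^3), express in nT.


m = 6.1 x 10^11 = 610000000000 A.m^2
2m = 1220000000000 A.m^2
r^3 = 3885^3 = 58637179125
B = (4pi*10^-7) * 1220000000000 / (4*pi * 58637179125) * 1e9
= 1533097.214952 / 736856524665.32 * 1e9
= 2080.5912 nT

2080.5912


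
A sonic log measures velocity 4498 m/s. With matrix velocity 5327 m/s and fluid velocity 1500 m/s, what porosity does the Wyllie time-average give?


1/V - 1/Vm = 1/4498 - 1/5327 = 3.46e-05
1/Vf - 1/Vm = 1/1500 - 1/5327 = 0.00047894
phi = 3.46e-05 / 0.00047894 = 0.0722

0.0722


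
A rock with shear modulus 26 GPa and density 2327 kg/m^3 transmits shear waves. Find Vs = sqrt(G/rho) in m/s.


Convert G to Pa: G = 26e9 Pa
Compute G/rho = 26e9 / 2327 = 11173184.3575
Vs = sqrt(11173184.3575) = 3342.63 m/s

3342.63


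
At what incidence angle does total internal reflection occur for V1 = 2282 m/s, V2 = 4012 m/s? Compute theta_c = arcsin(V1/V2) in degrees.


V1/V2 = 2282/4012 = 0.568794
theta_c = arcsin(0.568794) = 34.6661 degrees

34.6661


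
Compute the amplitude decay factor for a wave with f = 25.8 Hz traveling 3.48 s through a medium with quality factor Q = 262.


pi*f*t/Q = pi*25.8*3.48/262 = 1.076583
A/A0 = exp(-1.076583) = 0.340758

0.340758


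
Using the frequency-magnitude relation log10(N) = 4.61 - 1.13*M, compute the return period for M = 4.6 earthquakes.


log10(N) = 4.61 - 1.13*4.6 = -0.588
N = 10^-0.588 = 0.258226
T = 1/N = 1/0.258226 = 3.8726 years

3.8726


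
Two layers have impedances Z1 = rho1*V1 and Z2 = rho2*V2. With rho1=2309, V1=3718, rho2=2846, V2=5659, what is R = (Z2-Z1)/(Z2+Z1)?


Z1 = 2309 * 3718 = 8584862
Z2 = 2846 * 5659 = 16105514
R = (16105514 - 8584862) / (16105514 + 8584862) = 7520652 / 24690376 = 0.3046

0.3046


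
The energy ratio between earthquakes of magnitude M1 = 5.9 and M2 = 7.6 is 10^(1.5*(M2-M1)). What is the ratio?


M2 - M1 = 7.6 - 5.9 = 1.7
1.5 * 1.7 = 2.55
ratio = 10^2.55 = 354.81

354.81


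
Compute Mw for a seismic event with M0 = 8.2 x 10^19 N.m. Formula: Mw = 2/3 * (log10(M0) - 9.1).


log10(M0) = log10(8.2 x 10^19) = 19.9138
Mw = 2/3 * (19.9138 - 9.1)
= 2/3 * 10.8138
= 7.21

7.21


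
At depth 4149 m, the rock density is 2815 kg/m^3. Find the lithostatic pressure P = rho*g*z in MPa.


P = rho * g * z / 1e6
= 2815 * 9.81 * 4149 / 1e6
= 114575257.35 / 1e6
= 114.5753 MPa

114.5753


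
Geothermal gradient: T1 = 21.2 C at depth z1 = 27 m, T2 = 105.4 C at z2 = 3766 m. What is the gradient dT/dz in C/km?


dT = 105.4 - 21.2 = 84.2 C
dz = 3766 - 27 = 3739 m
gradient = dT/dz * 1000 = 84.2/3739 * 1000 = 22.5194 C/km

22.5194


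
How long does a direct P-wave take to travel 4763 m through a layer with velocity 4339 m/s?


t = x / V
= 4763 / 4339
= 1.0977 s

1.0977


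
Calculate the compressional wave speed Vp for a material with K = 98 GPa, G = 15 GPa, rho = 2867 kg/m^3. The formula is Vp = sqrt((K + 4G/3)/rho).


First compute the effective modulus:
K + 4G/3 = 98e9 + 4*15e9/3 = 118000000000.0 Pa
Then divide by density:
118000000000.0 / 2867 = 41158004.8832 Pa/(kg/m^3)
Take the square root:
Vp = sqrt(41158004.8832) = 6415.45 m/s

6415.45


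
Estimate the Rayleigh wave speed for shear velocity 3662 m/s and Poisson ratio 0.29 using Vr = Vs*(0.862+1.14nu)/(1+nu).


Numerator factor = 0.862 + 1.14*0.29 = 1.1926
Denominator = 1 + 0.29 = 1.29
Vr = 3662 * 1.1926 / 1.29 = 3385.5 m/s

3385.5


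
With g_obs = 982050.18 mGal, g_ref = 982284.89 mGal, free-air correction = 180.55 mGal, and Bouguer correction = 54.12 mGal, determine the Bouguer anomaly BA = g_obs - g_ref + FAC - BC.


BA = g_obs - g_ref + FAC - BC
= 982050.18 - 982284.89 + 180.55 - 54.12
= -108.28 mGal

-108.28


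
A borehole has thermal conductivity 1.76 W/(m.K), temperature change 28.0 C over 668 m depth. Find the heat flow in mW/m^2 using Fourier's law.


q = k * dT / dz * 1000
= 1.76 * 28.0 / 668 * 1000
= 0.073772 * 1000
= 73.7725 mW/m^2

73.7725


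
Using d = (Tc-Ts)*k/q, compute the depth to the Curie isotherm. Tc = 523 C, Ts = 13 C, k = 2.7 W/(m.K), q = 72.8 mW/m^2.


T_Curie - T_surf = 523 - 13 = 510 C
Convert q to W/m^2: 72.8 mW/m^2 = 0.0728 W/m^2
d = 510 * 2.7 / 0.0728 = 18914.84 m

18914.84


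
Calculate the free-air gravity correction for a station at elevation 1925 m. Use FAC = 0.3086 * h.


FAC = 0.3086 * h
= 0.3086 * 1925
= 594.055 mGal

594.055


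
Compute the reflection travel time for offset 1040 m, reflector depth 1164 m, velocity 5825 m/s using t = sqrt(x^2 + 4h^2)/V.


x^2 + 4h^2 = 1040^2 + 4*1164^2 = 1081600 + 5419584 = 6501184
sqrt(6501184) = 2549.7419
t = 2549.7419 / 5825 = 0.4377 s

0.4377


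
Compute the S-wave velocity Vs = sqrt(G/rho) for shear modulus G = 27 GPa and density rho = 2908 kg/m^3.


Convert G to Pa: G = 27e9 Pa
Compute G/rho = 27e9 / 2908 = 9284731.7744
Vs = sqrt(9284731.7744) = 3047.09 m/s

3047.09


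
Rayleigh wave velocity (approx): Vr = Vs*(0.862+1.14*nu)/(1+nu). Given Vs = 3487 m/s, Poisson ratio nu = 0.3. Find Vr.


Numerator factor = 0.862 + 1.14*0.3 = 1.204
Denominator = 1 + 0.3 = 1.3
Vr = 3487 * 1.204 / 1.3 = 3229.5 m/s

3229.5


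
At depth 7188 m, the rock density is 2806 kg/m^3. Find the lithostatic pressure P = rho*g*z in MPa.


P = rho * g * z / 1e6
= 2806 * 9.81 * 7188 / 1e6
= 197863069.68 / 1e6
= 197.8631 MPa

197.8631


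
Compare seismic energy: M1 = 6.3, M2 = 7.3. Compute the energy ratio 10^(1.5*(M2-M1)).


M2 - M1 = 7.3 - 6.3 = 1.0
1.5 * 1.0 = 1.5
ratio = 10^1.5 = 31.62

31.62


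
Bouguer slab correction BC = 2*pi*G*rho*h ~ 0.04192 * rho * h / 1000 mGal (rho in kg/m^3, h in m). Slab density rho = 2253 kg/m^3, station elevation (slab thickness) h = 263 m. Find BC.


BC = 0.04192 * rho * h / 1000
= 0.04192 * 2253 * 263 / 1000
= 24.8392 mGal

24.8392


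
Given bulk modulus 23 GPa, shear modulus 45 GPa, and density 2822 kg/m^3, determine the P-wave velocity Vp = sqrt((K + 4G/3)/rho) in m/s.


First compute the effective modulus:
K + 4G/3 = 23e9 + 4*45e9/3 = 83000000000.0 Pa
Then divide by density:
83000000000.0 / 2822 = 29411764.7059 Pa/(kg/m^3)
Take the square root:
Vp = sqrt(29411764.7059) = 5423.26 m/s

5423.26


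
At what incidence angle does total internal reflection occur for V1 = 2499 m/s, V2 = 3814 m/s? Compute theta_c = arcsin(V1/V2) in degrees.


V1/V2 = 2499/3814 = 0.655218
theta_c = arcsin(0.655218) = 40.9362 degrees

40.9362


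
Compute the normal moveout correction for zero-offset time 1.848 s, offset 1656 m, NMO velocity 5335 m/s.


x/Vnmo = 1656/5335 = 0.310403
(x/Vnmo)^2 = 0.09635
t0^2 = 3.415104
sqrt(3.415104 + 0.09635) = 1.873887
dt = 1.873887 - 1.848 = 0.025887

0.025887


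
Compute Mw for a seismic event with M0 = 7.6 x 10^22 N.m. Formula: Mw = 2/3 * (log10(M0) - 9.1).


log10(M0) = log10(7.6 x 10^22) = 22.8808
Mw = 2/3 * (22.8808 - 9.1)
= 2/3 * 13.7808
= 9.19

9.19


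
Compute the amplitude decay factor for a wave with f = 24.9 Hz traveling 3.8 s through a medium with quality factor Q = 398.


pi*f*t/Q = pi*24.9*3.8/398 = 0.746878
A/A0 = exp(-0.746878) = 0.473844

0.473844


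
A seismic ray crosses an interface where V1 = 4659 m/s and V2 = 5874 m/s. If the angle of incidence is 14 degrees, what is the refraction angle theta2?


sin(theta1) = sin(14 deg) = 0.241922
sin(theta2) = V2/V1 * sin(theta1) = 5874/4659 * 0.241922 = 0.305012
theta2 = arcsin(0.305012) = 17.7589 degrees

17.7589


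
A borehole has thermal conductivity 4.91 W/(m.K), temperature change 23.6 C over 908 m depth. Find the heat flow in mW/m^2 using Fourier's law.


q = k * dT / dz * 1000
= 4.91 * 23.6 / 908 * 1000
= 0.127617 * 1000
= 127.6167 mW/m^2

127.6167


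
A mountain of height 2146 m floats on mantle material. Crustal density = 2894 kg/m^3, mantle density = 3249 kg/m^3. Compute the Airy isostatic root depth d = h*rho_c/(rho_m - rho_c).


rho_m - rho_c = 3249 - 2894 = 355
d = 2146 * 2894 / 355
= 6210524 / 355
= 17494.43 m

17494.43


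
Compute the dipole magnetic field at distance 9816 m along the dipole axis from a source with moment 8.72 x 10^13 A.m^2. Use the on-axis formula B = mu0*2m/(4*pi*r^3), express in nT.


m = 8.72 x 10^13 = 87200000000000 A.m^2
2m = 174400000000000 A.m^2
r^3 = 9816^3 = 945809450496
B = (4pi*10^-7) * 174400000000000 / (4*pi * 945809450496) * 1e9
= 219157503.514424 / 11885392085496.13 * 1e9
= 18439.2321 nT

18439.2321


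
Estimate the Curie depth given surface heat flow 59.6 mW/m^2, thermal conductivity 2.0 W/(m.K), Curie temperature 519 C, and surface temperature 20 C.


T_Curie - T_surf = 519 - 20 = 499 C
Convert q to W/m^2: 59.6 mW/m^2 = 0.0596 W/m^2
d = 499 * 2.0 / 0.0596 = 16744.97 m

16744.97


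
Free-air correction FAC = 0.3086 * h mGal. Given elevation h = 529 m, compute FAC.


FAC = 0.3086 * h
= 0.3086 * 529
= 163.2494 mGal

163.2494


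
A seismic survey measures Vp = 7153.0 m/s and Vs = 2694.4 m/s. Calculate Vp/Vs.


Vp/Vs = 7153.0 / 2694.4
= 2.6548

2.6548


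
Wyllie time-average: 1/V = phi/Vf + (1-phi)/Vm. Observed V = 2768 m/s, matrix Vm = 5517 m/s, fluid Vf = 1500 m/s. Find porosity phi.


1/V - 1/Vm = 1/2768 - 1/5517 = 0.00018001
1/Vf - 1/Vm = 1/1500 - 1/5517 = 0.00048541
phi = 0.00018001 / 0.00048541 = 0.3708

0.3708


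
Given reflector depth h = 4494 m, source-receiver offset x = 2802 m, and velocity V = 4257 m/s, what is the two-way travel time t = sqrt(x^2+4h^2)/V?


x^2 + 4h^2 = 2802^2 + 4*4494^2 = 7851204 + 80784144 = 88635348
sqrt(88635348) = 9414.6348
t = 9414.6348 / 4257 = 2.2116 s

2.2116


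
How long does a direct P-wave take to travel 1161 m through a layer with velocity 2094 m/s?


t = x / V
= 1161 / 2094
= 0.5544 s

0.5544


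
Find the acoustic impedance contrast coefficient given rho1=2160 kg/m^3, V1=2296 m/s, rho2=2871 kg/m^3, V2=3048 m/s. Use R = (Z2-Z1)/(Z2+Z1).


Z1 = 2160 * 2296 = 4959360
Z2 = 2871 * 3048 = 8750808
R = (8750808 - 4959360) / (8750808 + 4959360) = 3791448 / 13710168 = 0.2765

0.2765


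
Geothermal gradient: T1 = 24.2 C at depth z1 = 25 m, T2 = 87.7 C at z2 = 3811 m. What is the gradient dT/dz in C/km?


dT = 87.7 - 24.2 = 63.5 C
dz = 3811 - 25 = 3786 m
gradient = dT/dz * 1000 = 63.5/3786 * 1000 = 16.7723 C/km

16.7723


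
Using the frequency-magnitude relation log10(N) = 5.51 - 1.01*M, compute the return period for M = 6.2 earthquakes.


log10(N) = 5.51 - 1.01*6.2 = -0.752
N = 10^-0.752 = 0.177011
T = 1/N = 1/0.177011 = 5.6494 years

5.6494


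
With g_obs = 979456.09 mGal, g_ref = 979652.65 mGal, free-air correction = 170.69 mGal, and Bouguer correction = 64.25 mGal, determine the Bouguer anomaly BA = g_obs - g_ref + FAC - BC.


BA = g_obs - g_ref + FAC - BC
= 979456.09 - 979652.65 + 170.69 - 64.25
= -90.12 mGal

-90.12


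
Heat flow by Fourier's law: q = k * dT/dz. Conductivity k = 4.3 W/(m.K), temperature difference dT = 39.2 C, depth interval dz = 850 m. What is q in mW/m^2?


q = k * dT / dz * 1000
= 4.3 * 39.2 / 850 * 1000
= 0.198306 * 1000
= 198.3059 mW/m^2

198.3059


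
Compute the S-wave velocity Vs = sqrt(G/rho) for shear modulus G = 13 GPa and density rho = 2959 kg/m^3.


Convert G to Pa: G = 13e9 Pa
Compute G/rho = 13e9 / 2959 = 4393376.1406
Vs = sqrt(4393376.1406) = 2096.04 m/s

2096.04


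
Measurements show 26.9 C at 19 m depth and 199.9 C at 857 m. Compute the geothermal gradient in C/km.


dT = 199.9 - 26.9 = 173.0 C
dz = 857 - 19 = 838 m
gradient = dT/dz * 1000 = 173.0/838 * 1000 = 206.4439 C/km

206.4439


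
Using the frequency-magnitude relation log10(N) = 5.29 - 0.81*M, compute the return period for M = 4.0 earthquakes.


log10(N) = 5.29 - 0.81*4.0 = 2.05
N = 10^2.05 = 112.201845
T = 1/N = 1/112.201845 = 0.0089 years

0.0089


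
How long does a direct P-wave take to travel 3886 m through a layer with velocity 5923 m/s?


t = x / V
= 3886 / 5923
= 0.6561 s

0.6561


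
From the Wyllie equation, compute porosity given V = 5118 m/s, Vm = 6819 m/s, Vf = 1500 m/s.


1/V - 1/Vm = 1/5118 - 1/6819 = 4.874e-05
1/Vf - 1/Vm = 1/1500 - 1/6819 = 0.00052002
phi = 4.874e-05 / 0.00052002 = 0.0937

0.0937


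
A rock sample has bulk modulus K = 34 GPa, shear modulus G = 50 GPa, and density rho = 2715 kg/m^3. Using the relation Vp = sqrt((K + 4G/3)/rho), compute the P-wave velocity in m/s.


First compute the effective modulus:
K + 4G/3 = 34e9 + 4*50e9/3 = 100666666666.67 Pa
Then divide by density:
100666666666.67 / 2715 = 37077961.9398 Pa/(kg/m^3)
Take the square root:
Vp = sqrt(37077961.9398) = 6089.17 m/s

6089.17


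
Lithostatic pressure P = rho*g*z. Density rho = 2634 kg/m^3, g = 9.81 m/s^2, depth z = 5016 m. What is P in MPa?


P = rho * g * z / 1e6
= 2634 * 9.81 * 5016 / 1e6
= 129611132.64 / 1e6
= 129.6111 MPa

129.6111


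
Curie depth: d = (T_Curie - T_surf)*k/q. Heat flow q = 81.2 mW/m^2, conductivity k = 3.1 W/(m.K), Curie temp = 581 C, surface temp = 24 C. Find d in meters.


T_Curie - T_surf = 581 - 24 = 557 C
Convert q to W/m^2: 81.2 mW/m^2 = 0.0812 W/m^2
d = 557 * 3.1 / 0.0812 = 21264.78 m

21264.78


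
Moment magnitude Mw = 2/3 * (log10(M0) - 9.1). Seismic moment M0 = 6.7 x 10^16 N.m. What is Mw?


log10(M0) = log10(6.7 x 10^16) = 16.8261
Mw = 2/3 * (16.8261 - 9.1)
= 2/3 * 7.7261
= 5.15

5.15


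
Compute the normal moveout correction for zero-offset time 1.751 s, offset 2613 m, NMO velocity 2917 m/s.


x/Vnmo = 2613/2917 = 0.895783
(x/Vnmo)^2 = 0.802428
t0^2 = 3.066001
sqrt(3.066001 + 0.802428) = 1.966832
dt = 1.966832 - 1.751 = 0.215832

0.215832


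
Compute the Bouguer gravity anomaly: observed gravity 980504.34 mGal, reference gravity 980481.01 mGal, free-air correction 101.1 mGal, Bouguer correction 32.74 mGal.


BA = g_obs - g_ref + FAC - BC
= 980504.34 - 980481.01 + 101.1 - 32.74
= 91.69 mGal

91.69


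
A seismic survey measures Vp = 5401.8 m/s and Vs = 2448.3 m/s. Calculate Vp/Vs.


Vp/Vs = 5401.8 / 2448.3
= 2.2063

2.2063


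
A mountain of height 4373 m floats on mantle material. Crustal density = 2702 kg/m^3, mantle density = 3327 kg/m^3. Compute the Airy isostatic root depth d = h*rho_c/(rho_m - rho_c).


rho_m - rho_c = 3327 - 2702 = 625
d = 4373 * 2702 / 625
= 11815846 / 625
= 18905.35 m

18905.35


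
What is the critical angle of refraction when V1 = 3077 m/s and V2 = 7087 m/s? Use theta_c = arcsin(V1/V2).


V1/V2 = 3077/7087 = 0.434175
theta_c = arcsin(0.434175) = 25.7328 degrees

25.7328


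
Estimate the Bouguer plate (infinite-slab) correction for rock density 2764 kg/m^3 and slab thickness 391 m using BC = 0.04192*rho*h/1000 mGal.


BC = 0.04192 * rho * h / 1000
= 0.04192 * 2764 * 391 / 1000
= 45.304 mGal

45.304


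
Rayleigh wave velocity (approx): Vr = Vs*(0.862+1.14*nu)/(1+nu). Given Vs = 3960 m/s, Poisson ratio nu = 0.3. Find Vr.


Numerator factor = 0.862 + 1.14*0.3 = 1.204
Denominator = 1 + 0.3 = 1.3
Vr = 3960 * 1.204 / 1.3 = 3667.57 m/s

3667.57


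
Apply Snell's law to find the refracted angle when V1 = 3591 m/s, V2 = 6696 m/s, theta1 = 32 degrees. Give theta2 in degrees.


sin(theta1) = sin(32 deg) = 0.529919
sin(theta2) = V2/V1 * sin(theta1) = 6696/3591 * 0.529919 = 0.98812
theta2 = arcsin(0.98812) = 81.1596 degrees

81.1596


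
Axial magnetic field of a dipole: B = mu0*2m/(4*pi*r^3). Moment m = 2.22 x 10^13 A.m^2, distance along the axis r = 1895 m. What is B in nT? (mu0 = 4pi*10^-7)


m = 2.22 x 10^13 = 22200000000000 A.m^2
2m = 44400000000000 A.m^2
r^3 = 1895^3 = 6804992375
B = (4pi*10^-7) * 44400000000000 / (4*pi * 6804992375) * 1e9
= 55794685.527755 / 85514056212.14 * 1e9
= 652462.1565 nT

652462.1565


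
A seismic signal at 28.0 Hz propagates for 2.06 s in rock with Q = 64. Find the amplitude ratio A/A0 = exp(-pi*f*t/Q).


pi*f*t/Q = pi*28.0*2.06/64 = 2.83136
A/A0 = exp(-2.83136) = 0.058933

0.058933


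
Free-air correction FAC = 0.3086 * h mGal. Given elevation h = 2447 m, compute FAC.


FAC = 0.3086 * h
= 0.3086 * 2447
= 755.1442 mGal

755.1442


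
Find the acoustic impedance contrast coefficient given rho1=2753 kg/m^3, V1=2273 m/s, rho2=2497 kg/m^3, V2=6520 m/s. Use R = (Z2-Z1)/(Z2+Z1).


Z1 = 2753 * 2273 = 6257569
Z2 = 2497 * 6520 = 16280440
R = (16280440 - 6257569) / (16280440 + 6257569) = 10022871 / 22538009 = 0.4447

0.4447


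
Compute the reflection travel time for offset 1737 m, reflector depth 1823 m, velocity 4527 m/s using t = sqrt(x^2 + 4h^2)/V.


x^2 + 4h^2 = 1737^2 + 4*1823^2 = 3017169 + 13293316 = 16310485
sqrt(16310485) = 4038.6241
t = 4038.6241 / 4527 = 0.8921 s

0.8921


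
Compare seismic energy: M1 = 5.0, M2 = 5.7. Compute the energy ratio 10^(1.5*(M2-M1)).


M2 - M1 = 5.7 - 5.0 = 0.7
1.5 * 0.7 = 1.05
ratio = 10^1.05 = 11.22

11.22
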